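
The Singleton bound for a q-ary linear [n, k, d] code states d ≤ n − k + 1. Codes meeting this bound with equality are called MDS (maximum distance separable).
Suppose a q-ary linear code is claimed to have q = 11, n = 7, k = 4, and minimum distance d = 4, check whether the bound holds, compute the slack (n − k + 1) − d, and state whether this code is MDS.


Singleton RHS = n − k + 1 = 4, slack = 0, bound satisfied, MDS.

Singleton bound: d ≤ n − k + 1.
Here n = 7, k = 4, so n − k + 1 = 4.
Given d = 4, check d ≤ 4: YES.
Slack = (n − k + 1) − d = 0.
The code is MDS (slack = 0).
Description: the claimed parameters are [7, 4, 4]_11; such a code would be MDS (meets Singleton bound).


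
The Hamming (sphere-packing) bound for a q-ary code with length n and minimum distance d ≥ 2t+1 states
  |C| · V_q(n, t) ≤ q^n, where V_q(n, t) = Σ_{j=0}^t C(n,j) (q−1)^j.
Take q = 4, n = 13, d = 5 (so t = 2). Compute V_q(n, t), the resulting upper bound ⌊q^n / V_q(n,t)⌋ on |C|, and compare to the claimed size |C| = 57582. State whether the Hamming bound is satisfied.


V_q(n, t) = 742, q^n = 67108864, Hamming bound = 90443, |C| = 57582 ≤ bound (satisfied).

Step 1: Compute V_q(n, t) = Σ_{j=0}^2 C(n, j) (q−1)^j.
  j = 0: C(13,0)·(3)^0 = 1·1 = 1.
  j = 1: C(13,1)·(3)^1 = 13·3 = 39.
  j = 2: C(13,2)·(3)^2 = 78·9 = 702.
  V_q(n, t) = 1 + 39 + 702 = 742.
Step 2: q^n = 4^13 = 67108864.
Step 3: Hamming bound ⌊q^n / V_q(n,t)⌋ = ⌊67108864/742⌋ = 90443.
Step 4: Compare |C| = 57582 to 90443: satisfied.
The claimed |C| lies below the Hamming bound.


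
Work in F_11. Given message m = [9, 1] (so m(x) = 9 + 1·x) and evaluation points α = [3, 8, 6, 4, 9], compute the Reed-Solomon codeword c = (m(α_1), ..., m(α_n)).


c = [1, 6, 4, 2, 7]

Message polynomial: m(x) = 9 + 1·x (mod 11).
For each evaluation point α_i, compute m(α_i) mod 11:
  α_1 = 3: Horner steps 1 → 1, so m(3) = 1.
  α_2 = 8: Horner steps 1 → 6, so m(8) = 6.
  α_3 = 6: Horner steps 1 → 4, so m(6) = 4.
  α_4 = 4: Horner steps 1 → 2, so m(4) = 2.
  α_5 = 9: Horner steps 1 → 7, so m(9) = 7.
Codeword c = [1, 6, 4, 2, 7] ∈ F_11^5.


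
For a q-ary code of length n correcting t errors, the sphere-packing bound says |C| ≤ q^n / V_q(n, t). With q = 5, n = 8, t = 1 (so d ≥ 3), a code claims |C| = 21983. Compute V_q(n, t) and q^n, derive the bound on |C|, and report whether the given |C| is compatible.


V_q(n, t) = 33, q^n = 390625, Hamming bound = 11837, |C| = 21983 > bound (violated).

Step 1: Compute V_q(n, t) = Σ_{j=0}^1 C(n, j) (q−1)^j.
  j = 0: C(8,0)·(4)^0 = 1·1 = 1.
  j = 1: C(8,1)·(4)^1 = 8·4 = 32.
  V_q(n, t) = 1 + 32 = 33.
Step 2: q^n = 5^8 = 390625.
Step 3: Hamming bound ⌊q^n / V_q(n,t)⌋ = ⌊390625/33⌋ = 11837.
Step 4: Compare |C| = 21983 to 11837: violated.
The claimed |C| lies above the Hamming bound, so no 5-ary code of length 8 with d ≥ 3 can have 21983 codewords.


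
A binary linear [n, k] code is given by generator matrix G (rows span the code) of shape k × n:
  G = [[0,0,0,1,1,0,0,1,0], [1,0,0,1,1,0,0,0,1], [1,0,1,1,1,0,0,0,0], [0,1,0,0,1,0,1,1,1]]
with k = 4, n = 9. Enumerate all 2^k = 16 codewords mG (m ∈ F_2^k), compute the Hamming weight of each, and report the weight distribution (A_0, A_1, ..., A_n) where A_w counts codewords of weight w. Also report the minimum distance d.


Weight distribution: A_0 = 1, A_2 = 1, A_3 = 3, A_4 = 5, A_5 = 4, A_6 = 1, A_7 = 1. Minimum distance d = 2.

Enumerate all 2^4 = 16 messages m ∈ F_2^4.
For each, compute codeword c = mG in F_2^9, then tally its weight.
  m = 0000 → c = 000000000, weight = 0.
  m = 1000 → c = 000110010, weight = 3.
  m = 0100 → c = 100110001, weight = 4.
  m = 1100 → c = 100000011, weight = 3.
  m = 0010 → c = 101110000, weight = 4.
  m = 1010 → c = 101000010, weight = 3.
  m = 0110 → c = 001000001, weight = 2.
  m = 1110 → c = 001110011, weight = 5.
  m = 0001 → c = 010010111, weight = 5.
  m = 1001 → c = 010100101, weight = 4.
  m = 0101 → c = 110100110, weight = 5.
  m = 1101 → c = 110010100, weight = 4.
  m = 0011 → c = 111100111, weight = 7.
  m = 1011 → c = 111010101, weight = 6.
  m = 0111 → c = 011010110, weight = 5.
  m = 1111 → c = 011100100, weight = 4.
Tally weights:
  weight 0: 1 codewords.
  weight 2: 1 codewords.
  weight 3: 3 codewords.
  weight 4: 5 codewords.
  weight 5: 4 codewords.
  weight 6: 1 codewords.
  weight 7: 1 codewords.
Minimum distance d = smallest w > 0 with A_w > 0 = 2.
Sanity: Σ A_w = 16 = 2^4 = 16 ✓.


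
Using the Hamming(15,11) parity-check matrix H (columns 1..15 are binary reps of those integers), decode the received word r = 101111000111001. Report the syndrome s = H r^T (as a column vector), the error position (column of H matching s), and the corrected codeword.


s = (0, 1, 1, 1)^T, error position = 7, corrected codeword c = 101111100111001

Compute s = H r^T mod 2 one row at a time:
  s_1 = 0 + 0 + 1 + 1 + 1 + 0 + 0 + 1 = 4 ≡ 0 (mod 2).
  s_2 = 1 + 1 + 1 + 0 + 1 + 0 + 0 + 1 = 5 ≡ 1 (mod 2).
  s_3 = 0 + 1 + 1 + 0 + 1 + 1 + 0 + 1 = 5 ≡ 1 (mod 2).
  s_4 = 1 + 1 + 1 + 0 + 0 + 1 + 0 + 1 = 5 ≡ 1 (mod 2).
s = (0, 1, 1, 1)^T — this equals column 7 of H (binary 0111), so error is at position 7.
Correct: flip bit 7 of r = 101111000111001 to get c = 101111100111001.


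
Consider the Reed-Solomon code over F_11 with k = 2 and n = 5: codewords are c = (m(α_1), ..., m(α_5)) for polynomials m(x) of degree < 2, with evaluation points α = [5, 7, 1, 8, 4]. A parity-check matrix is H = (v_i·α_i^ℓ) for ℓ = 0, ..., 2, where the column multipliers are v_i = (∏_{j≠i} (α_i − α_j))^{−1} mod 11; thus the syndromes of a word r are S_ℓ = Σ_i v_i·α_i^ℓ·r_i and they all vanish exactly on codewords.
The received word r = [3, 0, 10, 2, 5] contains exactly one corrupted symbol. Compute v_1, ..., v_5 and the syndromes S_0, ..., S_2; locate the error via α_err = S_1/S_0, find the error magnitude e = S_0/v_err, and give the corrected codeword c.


S = (9, 1, 5), error at position 1, error magnitude e = 7, c = [7, 0, 10, 2, 5].

Step 1: column multipliers v_i = (∏_{j≠i}(α_i − α_j))^{−1} mod 11.
  i = 1 (α = 5): (5−7)(5−1)(5−8)(5−4) = (−2)·4·(−3)·1 = 24 ≡ 2, so v_1 = 2^{−1} = 6 (mod 11).
  i = 2 (α = 7): (7−5)(7−1)(7−8)(7−4) = 2·6·(−1)·3 = −36 ≡ 8, so v_2 = 8^{−1} = 7 (mod 11).
  i = 3 (α = 1): (1−5)(1−7)(1−8)(1−4) = (−4)·(−6)·(−7)·(−3) = 504 ≡ 9, so v_3 = 9^{−1} = 5 (mod 11).
  i = 4 (α = 8): (8−5)(8−7)(8−1)(8−4) = 3·1·7·4 = 84 ≡ 7, so v_4 = 7^{−1} = 8 (mod 11).
  i = 5 (α = 4): (4−5)(4−7)(4−1)(4−8) = (−1)·(−3)·3·(−4) = −36 ≡ 8, so v_5 = 8^{−1} = 7 (mod 11).
  v = [6, 7, 5, 8, 7].
Step 2: syndromes of r = [3, 0, 10, 2, 5] (all sums mod 11).
  S_0 = Σ v_i r_i = 6·3 + 7·0 + 5·10 + 8·2 + 7·5 = 119 ≡ 9.
  S_1 = Σ v_i α_i r_i = 6·5·3 + 7·7·0 + 5·1·10 + 8·8·2 + 7·4·5 = 408 ≡ 1.
  α_i^2 mod 11 = [3, 5, 1, 9, 5].
  S_2 = Σ v_i α_i^2 r_i = 6·3·3 + 7·5·0 + 5·1·10 + 8·9·2 + 7·5·5 = 423 ≡ 5.
  S = (9, 1, 5) ≠ 0, so r is not a codeword (an error is present).
Step 3: locate the error. For a single error e at position i, S_ℓ = v_i·e·α_i^ℓ, so α_err = S_1/S_0.
  S_0^{−1} = 9^{−1} = 5 (mod 11), so α_err = 1·5 = 5 ≡ 5 = α_1. Error position i = 1.
  Consistency check: S_2/S_1 = 5·1 = 5 ≡ 5 = α_err ✓ (single-error assumption holds).
Step 4: error magnitude e = S_0/v_1 = S_0·∏_{j≠1}(α_1 − α_j) = 9·2 = 18 ≡ 7 (mod 11).
Step 5: correct position 1: c_1 = r_1 − e = 3 − 7 ≡ 7 (mod 11). Hence c = [7, 0, 10, 2, 5].
  Check: interpolating c through the α_i gives m(x) = 8 + 2·x (degree < 2) with m(α_i) = c_i for every i, so c is indeed a codeword.


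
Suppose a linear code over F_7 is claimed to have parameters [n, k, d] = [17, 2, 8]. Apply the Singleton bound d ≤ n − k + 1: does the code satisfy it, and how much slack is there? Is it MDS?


Singleton RHS = n − k + 1 = 16, slack = 8, bound satisfied, not MDS.

Singleton bound: d ≤ n − k + 1.
Here n = 17, k = 2, so n − k + 1 = 16.
Given d = 8, check d ≤ 16: YES.
Slack = (n − k + 1) − d = 8.
The code is NOT MDS (slack = 8 > 0).
Description: the claimed parameters are [17, 2, 8]_7; such a code would be non-MDS.


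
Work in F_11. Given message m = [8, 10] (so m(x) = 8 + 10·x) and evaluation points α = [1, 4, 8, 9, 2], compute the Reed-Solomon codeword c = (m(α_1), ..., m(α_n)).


c = [7, 4, 0, 10, 6]

Message polynomial: m(x) = 8 + 10·x (mod 11).
For each evaluation point α_i, compute m(α_i) mod 11:
  α_1 = 1: Horner steps 10 → 7, so m(1) = 7.
  α_2 = 4: Horner steps 10 → 4, so m(4) = 4.
  α_3 = 8: Horner steps 10 → 0, so m(8) = 0.
  α_4 = 9: Horner steps 10 → 10, so m(9) = 10.
  α_5 = 2: Horner steps 10 → 6, so m(2) = 6.
Codeword c = [7, 4, 0, 10, 6] ∈ F_11^5.


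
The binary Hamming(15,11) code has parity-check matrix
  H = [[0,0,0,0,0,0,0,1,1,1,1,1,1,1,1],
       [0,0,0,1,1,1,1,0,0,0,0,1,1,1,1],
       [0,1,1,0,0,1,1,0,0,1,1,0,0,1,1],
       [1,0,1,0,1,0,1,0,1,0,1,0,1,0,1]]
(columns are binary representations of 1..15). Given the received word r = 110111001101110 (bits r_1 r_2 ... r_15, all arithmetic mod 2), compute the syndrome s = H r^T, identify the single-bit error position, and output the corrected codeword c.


s = (1, 0, 0, 0)^T, error position = 8, corrected codeword c = 110111011101110

Compute s = H r^T mod 2 one row at a time:
  s_1 = 0 + 1 + 1 + 0 + 1 + 1 + 1 + 0 = 5 ≡ 1 (mod 2).
  s_2 = 1 + 1 + 1 + 0 + 1 + 1 + 1 + 0 = 6 ≡ 0 (mod 2).
  s_3 = 1 + 0 + 1 + 0 + 1 + 0 + 1 + 0 = 4 ≡ 0 (mod 2).
  s_4 = 1 + 0 + 1 + 0 + 1 + 0 + 1 + 0 = 4 ≡ 0 (mod 2).
s = (1, 0, 0, 0)^T — this equals column 8 of H (binary 1000), so error is at position 8.
Correct: flip bit 8 of r = 110111001101110 to get c = 110111011101110.


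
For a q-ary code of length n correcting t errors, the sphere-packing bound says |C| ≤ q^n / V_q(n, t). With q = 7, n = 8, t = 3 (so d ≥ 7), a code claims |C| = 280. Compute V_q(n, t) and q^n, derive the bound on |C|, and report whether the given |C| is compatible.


V_q(n, t) = 13153, q^n = 5764801, Hamming bound = 438, |C| = 280 ≤ bound (satisfied).

Step 1: Compute V_q(n, t) = Σ_{j=0}^3 C(n, j) (q−1)^j.
  j = 0: C(8,0)·(6)^0 = 1·1 = 1.
  j = 1: C(8,1)·(6)^1 = 8·6 = 48.
  j = 2: C(8,2)·(6)^2 = 28·36 = 1008.
  j = 3: C(8,3)·(6)^3 = 56·216 = 12096.
  V_q(n, t) = 1 + 48 + 1008 + 12096 = 13153.
Step 2: q^n = 7^8 = 5764801.
Step 3: Hamming bound ⌊q^n / V_q(n,t)⌋ = ⌊5764801/13153⌋ = 438.
Step 4: Compare |C| = 280 to 438: satisfied.
The claimed |C| lies below the Hamming bound.


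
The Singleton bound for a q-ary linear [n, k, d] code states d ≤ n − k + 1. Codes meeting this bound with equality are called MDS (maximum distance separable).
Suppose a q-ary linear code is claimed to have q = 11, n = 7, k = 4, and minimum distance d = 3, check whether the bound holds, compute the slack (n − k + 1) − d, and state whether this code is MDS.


Singleton RHS = n − k + 1 = 4, slack = 1, bound satisfied, not MDS.

Singleton bound: d ≤ n − k + 1.
Here n = 7, k = 4, so n − k + 1 = 4.
Given d = 3, check d ≤ 4: YES.
Slack = (n − k + 1) − d = 1.
The code is NOT MDS (slack = 1 > 0).
Description: the claimed parameters are [7, 4, 3]_11; such a code would be non-MDS.


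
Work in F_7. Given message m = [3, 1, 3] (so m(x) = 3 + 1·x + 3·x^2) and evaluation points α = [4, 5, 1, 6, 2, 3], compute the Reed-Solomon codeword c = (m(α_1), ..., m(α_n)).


c = [6, 6, 0, 5, 3, 5]

Message polynomial: m(x) = 3 + 1·x + 3·x^2 (mod 7).
For each evaluation point α_i, compute m(α_i) mod 7:
  α_1 = 4: Horner steps 3 → 6 → 6, so m(4) = 6.
  α_2 = 5: Horner steps 3 → 2 → 6, so m(5) = 6.
  α_3 = 1: Horner steps 3 → 4 → 0, so m(1) = 0.
  α_4 = 6: Horner steps 3 → 5 → 5, so m(6) = 5.
  α_5 = 2: Horner steps 3 → 0 → 3, so m(2) = 3.
  α_6 = 3: Horner steps 3 → 3 → 5, so m(3) = 5.
Codeword c = [6, 6, 0, 5, 3, 5] ∈ F_7^6.


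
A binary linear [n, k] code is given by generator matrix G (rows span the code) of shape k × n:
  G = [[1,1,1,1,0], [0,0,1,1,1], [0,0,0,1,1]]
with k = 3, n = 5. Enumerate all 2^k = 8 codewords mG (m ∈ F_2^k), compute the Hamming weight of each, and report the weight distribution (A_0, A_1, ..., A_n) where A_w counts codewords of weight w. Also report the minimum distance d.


Weight distribution: A_0 = 1, A_1 = 1, A_2 = 1, A_3 = 3, A_4 = 2. Minimum distance d = 1.

Enumerate all 2^3 = 8 messages m ∈ F_2^3.
For each, compute codeword c = mG in F_2^5, then tally its weight.
  m = 000 → c = 00000, weight = 0.
  m = 100 → c = 11110, weight = 4.
  m = 010 → c = 00111, weight = 3.
  m = 110 → c = 11001, weight = 3.
  m = 001 → c = 00011, weight = 2.
  m = 101 → c = 11101, weight = 4.
  m = 011 → c = 00100, weight = 1.
  m = 111 → c = 11010, weight = 3.
Tally weights:
  weight 0: 1 codewords.
  weight 1: 1 codewords.
  weight 2: 1 codewords.
  weight 3: 3 codewords.
  weight 4: 2 codewords.
Minimum distance d = smallest w > 0 with A_w > 0 = 1.
Sanity: Σ A_w = 8 = 2^3 = 8 ✓.


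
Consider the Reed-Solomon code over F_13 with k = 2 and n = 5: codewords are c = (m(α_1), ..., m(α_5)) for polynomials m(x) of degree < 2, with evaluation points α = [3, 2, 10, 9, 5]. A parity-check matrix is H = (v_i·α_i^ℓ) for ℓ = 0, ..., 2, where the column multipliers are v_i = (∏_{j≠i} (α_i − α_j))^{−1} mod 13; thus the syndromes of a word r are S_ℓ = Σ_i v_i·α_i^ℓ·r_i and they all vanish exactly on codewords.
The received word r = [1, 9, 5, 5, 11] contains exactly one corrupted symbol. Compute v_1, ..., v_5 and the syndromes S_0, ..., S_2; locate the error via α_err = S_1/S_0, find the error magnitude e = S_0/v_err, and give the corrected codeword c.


S = (3, 4, 1), error at position 3, error magnitude e = 8, c = [1, 9, 10, 5, 11].

Step 1: column multipliers v_i = (∏_{j≠i}(α_i − α_j))^{−1} mod 13.
  i = 1 (α = 3): (3−2)(3−10)(3−9)(3−5) = 1·(−7)·(−6)·(−2) = −84 ≡ 7, so v_1 = 7^{−1} = 2 (mod 13).
  i = 2 (α = 2): (2−3)(2−10)(2−9)(2−5) = (−1)·(−8)·(−7)·(−3) = 168 ≡ 12, so v_2 = 12^{−1} = 12 (mod 13).
  i = 3 (α = 10): (10−3)(10−2)(10−9)(10−5) = 7·8·1·5 = 280 ≡ 7, so v_3 = 7^{−1} = 2 (mod 13).
  i = 4 (α = 9): (9−3)(9−2)(9−10)(9−5) = 6·7·(−1)·4 = −168 ≡ 1, so v_4 = 1^{−1} = 1 (mod 13).
  i = 5 (α = 5): (5−3)(5−2)(5−10)(5−9) = 2·3·(−5)·(−4) = 120 ≡ 3, so v_5 = 3^{−1} = 9 (mod 13).
  v = [2, 12, 2, 1, 9].
Step 2: syndromes of r = [1, 9, 5, 5, 11] (all sums mod 13).
  S_0 = Σ v_i r_i = 2·1 + 12·9 + 2·5 + 1·5 + 9·11 = 224 ≡ 3.
  S_1 = Σ v_i α_i r_i = 2·3·1 + 12·2·9 + 2·10·5 + 1·9·5 + 9·5·11 = 862 ≡ 4.
  α_i^2 mod 13 = [9, 4, 9, 3, 12].
  S_2 = Σ v_i α_i^2 r_i = 2·9·1 + 12·4·9 + 2·9·5 + 1·3·5 + 9·12·11 = 1743 ≡ 1.
  S = (3, 4, 1) ≠ 0, so r is not a codeword (an error is present).
Step 3: locate the error. For a single error e at position i, S_ℓ = v_i·e·α_i^ℓ, so α_err = S_1/S_0.
  S_0^{−1} = 3^{−1} = 9 (mod 13), so α_err = 4·9 = 36 ≡ 10 = α_3. Error position i = 3.
  Consistency check: S_2/S_1 = 1·10 = 10 ≡ 10 = α_err ✓ (single-error assumption holds).
Step 4: error magnitude e = S_0/v_3 = S_0·∏_{j≠3}(α_3 − α_j) = 3·7 = 21 ≡ 8 (mod 13).
Step 5: correct position 3: c_3 = r_3 − e = 5 − 8 ≡ 10 (mod 13). Hence c = [1, 9, 10, 5, 11].
  Check: interpolating c through the α_i gives m(x) = 12 + 5·x (degree < 2) with m(α_i) = c_i for every i, so c is indeed a codeword.


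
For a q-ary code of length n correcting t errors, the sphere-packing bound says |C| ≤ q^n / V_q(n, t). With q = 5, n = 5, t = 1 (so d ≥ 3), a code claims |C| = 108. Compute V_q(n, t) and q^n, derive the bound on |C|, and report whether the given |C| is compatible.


V_q(n, t) = 21, q^n = 3125, Hamming bound = 148, |C| = 108 ≤ bound (satisfied).

Step 1: Compute V_q(n, t) = Σ_{j=0}^1 C(n, j) (q−1)^j.
  j = 0: C(5,0)·(4)^0 = 1·1 = 1.
  j = 1: C(5,1)·(4)^1 = 5·4 = 20.
  V_q(n, t) = 1 + 20 = 21.
Step 2: q^n = 5^5 = 3125.
Step 3: Hamming bound ⌊q^n / V_q(n,t)⌋ = ⌊3125/21⌋ = 148.
Step 4: Compare |C| = 108 to 148: satisfied.
The claimed |C| lies below the Hamming bound.


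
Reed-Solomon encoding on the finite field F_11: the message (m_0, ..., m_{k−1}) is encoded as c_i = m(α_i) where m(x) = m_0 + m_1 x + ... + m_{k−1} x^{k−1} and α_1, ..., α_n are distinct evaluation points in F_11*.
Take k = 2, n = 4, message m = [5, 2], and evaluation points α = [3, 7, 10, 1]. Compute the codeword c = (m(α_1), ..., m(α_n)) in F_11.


c = [0, 8, 3, 7]

Message polynomial: m(x) = 5 + 2·x (mod 11).
For each evaluation point α_i, compute m(α_i) mod 11:
  α_1 = 3: Horner steps 2 → 0, so m(3) = 0.
  α_2 = 7: Horner steps 2 → 8, so m(7) = 8.
  α_3 = 10: Horner steps 2 → 3, so m(10) = 3.
  α_4 = 1: Horner steps 2 → 7, so m(1) = 7.
Codeword c = [0, 8, 3, 7] ∈ F_11^4.


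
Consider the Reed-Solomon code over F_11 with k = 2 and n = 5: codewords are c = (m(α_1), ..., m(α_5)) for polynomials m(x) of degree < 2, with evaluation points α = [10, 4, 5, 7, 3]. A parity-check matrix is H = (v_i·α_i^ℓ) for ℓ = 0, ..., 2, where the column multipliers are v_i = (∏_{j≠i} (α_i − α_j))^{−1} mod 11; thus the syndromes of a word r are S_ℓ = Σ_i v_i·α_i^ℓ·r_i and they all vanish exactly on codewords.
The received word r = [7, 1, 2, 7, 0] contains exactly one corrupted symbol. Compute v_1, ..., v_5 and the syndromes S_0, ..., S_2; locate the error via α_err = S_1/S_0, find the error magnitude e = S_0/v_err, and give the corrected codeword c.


S = (5, 2, 3), error at position 4, error magnitude e = 3, c = [7, 1, 2, 4, 0].

Step 1: column multipliers v_i = (∏_{j≠i}(α_i − α_j))^{−1} mod 11.
  i = 1 (α = 10): (10−4)(10−5)(10−7)(10−3) = 6·5·3·7 = 630 ≡ 3, so v_1 = 3^{−1} = 4 (mod 11).
  i = 2 (α = 4): (4−10)(4−5)(4−7)(4−3) = (−6)·(−1)·(−3)·1 = −18 ≡ 4, so v_2 = 4^{−1} = 3 (mod 11).
  i = 3 (α = 5): (5−10)(5−4)(5−7)(5−3) = (−5)·1·(−2)·2 = 20 ≡ 9, so v_3 = 9^{−1} = 5 (mod 11).
  i = 4 (α = 7): (7−10)(7−4)(7−5)(7−3) = (−3)·3·2·4 = −72 ≡ 5, so v_4 = 5^{−1} = 9 (mod 11).
  i = 5 (α = 3): (3−10)(3−4)(3−5)(3−7) = (−7)·(−1)·(−2)·(−4) = 56 ≡ 1, so v_5 = 1^{−1} = 1 (mod 11).
  v = [4, 3, 5, 9, 1].
Step 2: syndromes of r = [7, 1, 2, 7, 0] (all sums mod 11).
  S_0 = Σ v_i r_i = 4·7 + 3·1 + 5·2 + 9·7 + 1·0 = 104 ≡ 5.
  S_1 = Σ v_i α_i r_i = 4·10·7 + 3·4·1 + 5·5·2 + 9·7·7 + 1·3·0 = 783 ≡ 2.
  α_i^2 mod 11 = [1, 5, 3, 5, 9].
  S_2 = Σ v_i α_i^2 r_i = 4·1·7 + 3·5·1 + 5·3·2 + 9·5·7 + 1·9·0 = 388 ≡ 3.
  S = (5, 2, 3) ≠ 0, so r is not a codeword (an error is present).
Step 3: locate the error. For a single error e at position i, S_ℓ = v_i·e·α_i^ℓ, so α_err = S_1/S_0.
  S_0^{−1} = 5^{−1} = 9 (mod 11), so α_err = 2·9 = 18 ≡ 7 = α_4. Error position i = 4.
  Consistency check: S_2/S_1 = 3·6 = 18 ≡ 7 = α_err ✓ (single-error assumption holds).
Step 4: error magnitude e = S_0/v_4 = S_0·∏_{j≠4}(α_4 − α_j) = 5·5 = 25 ≡ 3 (mod 11).
Step 5: correct position 4: c_4 = r_4 − e = 7 − 3 ≡ 4 (mod 11). Hence c = [7, 1, 2, 4, 0].
  Check: interpolating c through the α_i gives m(x) = 8 + 1·x (degree < 2) with m(α_i) = c_i for every i, so c is indeed a codeword.


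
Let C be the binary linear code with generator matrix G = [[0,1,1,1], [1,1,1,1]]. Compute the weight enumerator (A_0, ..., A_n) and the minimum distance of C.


Weight distribution: A_0 = 1, A_1 = 1, A_3 = 1, A_4 = 1. Minimum distance d = 1.

Enumerate all 2^2 = 4 messages m ∈ F_2^2.
For each, compute codeword c = mG in F_2^4, then tally its weight.
  m = 00 → c = 0000, weight = 0.
  m = 10 → c = 0111, weight = 3.
  m = 01 → c = 1111, weight = 4.
  m = 11 → c = 1000, weight = 1.
Tally weights:
  weight 0: 1 codewords.
  weight 1: 1 codewords.
  weight 3: 1 codewords.
  weight 4: 1 codewords.
Minimum distance d = smallest w > 0 with A_w > 0 = 1.
Sanity: Σ A_w = 4 = 2^2 = 4 ✓.


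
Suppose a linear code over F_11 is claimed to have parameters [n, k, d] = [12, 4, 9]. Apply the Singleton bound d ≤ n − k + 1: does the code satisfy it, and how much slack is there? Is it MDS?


Singleton RHS = n − k + 1 = 9, slack = 0, bound satisfied, MDS.

Singleton bound: d ≤ n − k + 1.
Here n = 12, k = 4, so n − k + 1 = 9.
Given d = 9, check d ≤ 9: YES.
Slack = (n − k + 1) − d = 0.
The code is MDS (slack = 0).
Description: the claimed parameters are [12, 4, 9]_11; such a code would be MDS (meets Singleton bound).


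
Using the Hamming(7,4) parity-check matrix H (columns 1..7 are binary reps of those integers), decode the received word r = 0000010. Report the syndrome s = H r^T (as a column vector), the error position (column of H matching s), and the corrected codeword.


s = (1, 1, 0)^T, error position = 6, corrected codeword c = 0000000

Compute s = H r^T mod 2 one row at a time:
  s_1 = 0 + 0 + 1 + 0 = 1 ≡ 1 (mod 2).
  s_2 = 0 + 0 + 1 + 0 = 1 ≡ 1 (mod 2).
  s_3 = 0 + 0 + 0 + 0 = 0 ≡ 0 (mod 2).
s = (1, 1, 0)^T — this equals column 6 of H (binary 110), so error is at position 6.
Correct: flip bit 6 of r = 0000010 to get c = 0000000.


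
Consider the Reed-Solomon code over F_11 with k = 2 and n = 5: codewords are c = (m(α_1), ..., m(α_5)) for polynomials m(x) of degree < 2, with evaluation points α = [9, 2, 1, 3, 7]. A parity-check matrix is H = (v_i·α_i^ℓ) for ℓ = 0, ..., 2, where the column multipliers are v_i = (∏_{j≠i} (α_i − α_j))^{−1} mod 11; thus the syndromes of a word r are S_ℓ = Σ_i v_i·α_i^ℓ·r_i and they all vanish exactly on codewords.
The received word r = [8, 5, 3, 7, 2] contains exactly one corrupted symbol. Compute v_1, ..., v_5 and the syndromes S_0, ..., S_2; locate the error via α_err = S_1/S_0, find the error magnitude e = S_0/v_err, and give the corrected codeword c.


S = (10, 4, 6), error at position 5, error magnitude e = 9, c = [8, 5, 3, 7, 4].

Step 1: column multipliers v_i = (∏_{j≠i}(α_i − α_j))^{−1} mod 11.
  i = 1 (α = 9): (9−2)(9−1)(9−3)(9−7) = 7·8·6·2 = 672 ≡ 1, so v_1 = 1^{−1} = 1 (mod 11).
  i = 2 (α = 2): (2−9)(2−1)(2−3)(2−7) = (−7)·1·(−1)·(−5) = −35 ≡ 9, so v_2 = 9^{−1} = 5 (mod 11).
  i = 3 (α = 1): (1−9)(1−2)(1−3)(1−7) = (−8)·(−1)·(−2)·(−6) = 96 ≡ 8, so v_3 = 8^{−1} = 7 (mod 11).
  i = 4 (α = 3): (3−9)(3−2)(3−1)(3−7) = (−6)·1·2·(−4) = 48 ≡ 4, so v_4 = 4^{−1} = 3 (mod 11).
  i = 5 (α = 7): (7−9)(7−2)(7−1)(7−3) = (−2)·5·6·4 = −240 ≡ 2, so v_5 = 2^{−1} = 6 (mod 11).
  v = [1, 5, 7, 3, 6].
Step 2: syndromes of r = [8, 5, 3, 7, 2] (all sums mod 11).
  S_0 = Σ v_i r_i = 1·8 + 5·5 + 7·3 + 3·7 + 6·2 = 87 ≡ 10.
  S_1 = Σ v_i α_i r_i = 1·9·8 + 5·2·5 + 7·1·3 + 3·3·7 + 6·7·2 = 290 ≡ 4.
  α_i^2 mod 11 = [4, 4, 1, 9, 5].
  S_2 = Σ v_i α_i^2 r_i = 1·4·8 + 5·4·5 + 7·1·3 + 3·9·7 + 6·5·2 = 402 ≡ 6.
  S = (10, 4, 6) ≠ 0, so r is not a codeword (an error is present).
Step 3: locate the error. For a single error e at position i, S_ℓ = v_i·e·α_i^ℓ, so α_err = S_1/S_0.
  S_0^{−1} = 10^{−1} = 10 (mod 11), so α_err = 4·10 = 40 ≡ 7 = α_5. Error position i = 5.
  Consistency check: S_2/S_1 = 6·3 = 18 ≡ 7 = α_err ✓ (single-error assumption holds).
Step 4: error magnitude e = S_0/v_5 = S_0·∏_{j≠5}(α_5 − α_j) = 10·2 = 20 ≡ 9 (mod 11).
Step 5: correct position 5: c_5 = r_5 − e = 2 − 9 ≡ 4 (mod 11). Hence c = [8, 5, 3, 7, 4].
  Check: interpolating c through the α_i gives m(x) = 1 + 2·x (degree < 2) with m(α_i) = c_i for every i, so c is indeed a codeword.


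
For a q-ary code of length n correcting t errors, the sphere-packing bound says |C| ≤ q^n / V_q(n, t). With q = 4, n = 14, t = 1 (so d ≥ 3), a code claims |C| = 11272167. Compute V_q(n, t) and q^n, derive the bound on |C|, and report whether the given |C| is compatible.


V_q(n, t) = 43, q^n = 268435456, Hamming bound = 6242685, |C| = 11272167 > bound (violated).

Step 1: Compute V_q(n, t) = Σ_{j=0}^1 C(n, j) (q−1)^j.
  j = 0: C(14,0)·(3)^0 = 1·1 = 1.
  j = 1: C(14,1)·(3)^1 = 14·3 = 42.
  V_q(n, t) = 1 + 42 = 43.
Step 2: q^n = 4^14 = 268435456.
Step 3: Hamming bound ⌊q^n / V_q(n,t)⌋ = ⌊268435456/43⌋ = 6242685.
Step 4: Compare |C| = 11272167 to 6242685: violated.
The claimed |C| lies above the Hamming bound, so no 4-ary code of length 14 with d ≥ 3 can have 11272167 codewords.


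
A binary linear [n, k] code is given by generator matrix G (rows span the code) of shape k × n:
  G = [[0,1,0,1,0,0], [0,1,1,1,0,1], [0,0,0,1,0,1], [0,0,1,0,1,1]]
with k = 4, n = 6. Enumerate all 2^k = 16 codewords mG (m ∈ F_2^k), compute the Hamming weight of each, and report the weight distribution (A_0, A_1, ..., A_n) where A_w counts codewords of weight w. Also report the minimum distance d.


Weight distribution: A_0 = 1, A_1 = 1, A_2 = 6, A_3 = 6, A_4 = 1, A_5 = 1. Minimum distance d = 1.

Enumerate all 2^4 = 16 messages m ∈ F_2^4.
For each, compute codeword c = mG in F_2^6, then tally its weight.
  m = 0000 → c = 000000, weight = 0.
  m = 1000 → c = 010100, weight = 2.
  m = 0100 → c = 011101, weight = 4.
  m = 1100 → c = 001001, weight = 2.
  m = 0010 → c = 000101, weight = 2.
  m = 1010 → c = 010001, weight = 2.
  m = 0110 → c = 011000, weight = 2.
  m = 1110 → c = 001100, weight = 2.
  m = 0001 → c = 001011, weight = 3.
  m = 1001 → c = 011111, weight = 5.
  m = 0101 → c = 010110, weight = 3.
  m = 1101 → c = 000010, weight = 1.
  m = 0011 → c = 001110, weight = 3.
  m = 1011 → c = 011010, weight = 3.
  m = 0111 → c = 010011, weight = 3.
  m = 1111 → c = 000111, weight = 3.
Tally weights:
  weight 0: 1 codewords.
  weight 1: 1 codewords.
  weight 2: 6 codewords.
  weight 3: 6 codewords.
  weight 4: 1 codewords.
  weight 5: 1 codewords.
Minimum distance d = smallest w > 0 with A_w > 0 = 1.
Sanity: Σ A_w = 16 = 2^4 = 16 ✓.


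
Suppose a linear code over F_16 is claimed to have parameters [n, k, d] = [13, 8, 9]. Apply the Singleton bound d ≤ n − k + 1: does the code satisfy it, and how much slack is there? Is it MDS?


Singleton RHS = n − k + 1 = 6, slack = -3, bound violated (no such code; not MDS).

Singleton bound: d ≤ n − k + 1.
Here n = 13, k = 8, so n − k + 1 = 6.
Given d = 9, check d ≤ 6: NO.
Slack = (n − k + 1) − d = -3.
The slack is negative: d = 9 exceeds n − k + 1 = 6 by 3, so the Singleton bound is violated and no linear [13, 8, 9]_16 code can exist. In particular it is not MDS (MDS requires d = n − k + 1 exactly).
Description: the claimed parameters are [13, 8, 9]_16; such a code would be impossible (violates the Singleton bound).


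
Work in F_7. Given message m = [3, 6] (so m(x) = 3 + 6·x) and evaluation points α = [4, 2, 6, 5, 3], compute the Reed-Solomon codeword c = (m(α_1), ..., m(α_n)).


c = [6, 1, 4, 5, 0]

Message polynomial: m(x) = 3 + 6·x (mod 7).
For each evaluation point α_i, compute m(α_i) mod 7:
  α_1 = 4: Horner steps 6 → 6, so m(4) = 6.
  α_2 = 2: Horner steps 6 → 1, so m(2) = 1.
  α_3 = 6: Horner steps 6 → 4, so m(6) = 4.
  α_4 = 5: Horner steps 6 → 5, so m(5) = 5.
  α_5 = 3: Horner steps 6 → 0, so m(3) = 0.
Codeword c = [6, 1, 4, 5, 0] ∈ F_7^5.


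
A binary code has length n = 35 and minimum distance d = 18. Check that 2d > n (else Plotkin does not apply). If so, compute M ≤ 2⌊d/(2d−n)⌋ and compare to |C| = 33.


Plotkin bound M ≤ 36; given |C| = 33 ≤ bound (satisfied).

Check applicability: 2d = 36, n = 35.
2d − n = 1 > 0, so Plotkin applies.
Compute d/(2d−n) = 18/1 ≈ 18.0000.
⌊d/(2d−n)⌋ = 18.
Plotkin bound: M ≤ 2·18 = 36.
Given |C| = 33, check: satisfied.
This |C| is below the Plotkin bound.


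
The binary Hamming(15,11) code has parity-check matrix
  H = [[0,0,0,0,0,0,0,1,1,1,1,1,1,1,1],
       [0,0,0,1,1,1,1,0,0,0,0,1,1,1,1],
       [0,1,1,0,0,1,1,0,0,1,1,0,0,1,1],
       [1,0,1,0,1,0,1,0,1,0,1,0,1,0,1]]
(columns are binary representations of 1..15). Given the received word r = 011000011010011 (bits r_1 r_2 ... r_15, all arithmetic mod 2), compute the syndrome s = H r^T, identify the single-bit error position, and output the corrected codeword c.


s = (1, 0, 1, 0)^T, error position = 10, corrected codeword c = 011000011110011

Compute s = H r^T mod 2 one row at a time:
  s_1 = 1 + 1 + 0 + 1 + 0 + 0 + 1 + 1 = 5 ≡ 1 (mod 2).
  s_2 = 0 + 0 + 0 + 0 + 0 + 0 + 1 + 1 = 2 ≡ 0 (mod 2).
  s_3 = 1 + 1 + 0 + 0 + 0 + 1 + 1 + 1 = 5 ≡ 1 (mod 2).
  s_4 = 0 + 1 + 0 + 0 + 1 + 1 + 0 + 1 = 4 ≡ 0 (mod 2).
s = (1, 0, 1, 0)^T — this equals column 10 of H (binary 1010), so error is at position 10.
Correct: flip bit 10 of r = 011000011010011 to get c = 011000011110011.


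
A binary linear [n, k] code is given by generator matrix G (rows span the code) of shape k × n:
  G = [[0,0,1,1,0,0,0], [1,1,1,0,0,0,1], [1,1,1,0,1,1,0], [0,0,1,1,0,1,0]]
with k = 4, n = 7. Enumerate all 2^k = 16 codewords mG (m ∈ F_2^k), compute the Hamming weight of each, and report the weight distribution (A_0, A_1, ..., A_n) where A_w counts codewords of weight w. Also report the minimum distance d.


Weight distribution: A_0 = 1, A_1 = 1, A_2 = 2, A_3 = 2, A_4 = 5, A_5 = 5. Minimum distance d = 1.

Enumerate all 2^4 = 16 messages m ∈ F_2^4.
For each, compute codeword c = mG in F_2^7, then tally its weight.
  m = 0000 → c = 0000000, weight = 0.
  m = 1000 → c = 0011000, weight = 2.
  m = 0100 → c = 1110001, weight = 4.
  m = 1100 → c = 1101001, weight = 4.
  m = 0010 → c = 1110110, weight = 5.
  m = 1010 → c = 1101110, weight = 5.
  m = 0110 → c = 0000111, weight = 3.
  m = 1110 → c = 0011111, weight = 5.
  m = 0001 → c = 0011010, weight = 3.
  m = 1001 → c = 0000010, weight = 1.
  m = 0101 → c = 1101011, weight = 5.
  m = 1101 → c = 1110011, weight = 5.
  m = 0011 → c = 1101100, weight = 4.
  m = 1011 → c = 1110100, weight = 4.
  m = 0111 → c = 0011101, weight = 4.
  m = 1111 → c = 0000101, weight = 2.
Tally weights:
  weight 0: 1 codewords.
  weight 1: 1 codewords.
  weight 2: 2 codewords.
  weight 3: 2 codewords.
  weight 4: 5 codewords.
  weight 5: 5 codewords.
Minimum distance d = smallest w > 0 with A_w > 0 = 1.
Sanity: Σ A_w = 16 = 2^4 = 16 ✓.


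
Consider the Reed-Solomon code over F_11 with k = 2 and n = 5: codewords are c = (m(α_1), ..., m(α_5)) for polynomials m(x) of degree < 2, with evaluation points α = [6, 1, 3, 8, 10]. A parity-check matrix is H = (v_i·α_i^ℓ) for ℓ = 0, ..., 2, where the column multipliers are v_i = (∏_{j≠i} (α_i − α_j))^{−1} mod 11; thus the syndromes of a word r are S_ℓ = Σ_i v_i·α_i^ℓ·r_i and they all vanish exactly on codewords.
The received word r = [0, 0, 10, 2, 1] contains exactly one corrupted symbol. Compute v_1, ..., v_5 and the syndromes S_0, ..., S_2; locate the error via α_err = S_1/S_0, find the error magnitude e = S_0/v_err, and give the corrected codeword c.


S = (3, 7, 9), error at position 1, error magnitude e = 8, c = [3, 0, 10, 2, 1].

Step 1: column multipliers v_i = (∏_{j≠i}(α_i − α_j))^{−1} mod 11.
  i = 1 (α = 6): (6−1)(6−3)(6−8)(6−10) = 5·3·(−2)·(−4) = 120 ≡ 10, so v_1 = 10^{−1} = 10 (mod 11).
  i = 2 (α = 1): (1−6)(1−3)(1−8)(1−10) = (−5)·(−2)·(−7)·(−9) = 630 ≡ 3, so v_2 = 3^{−1} = 4 (mod 11).
  i = 3 (α = 3): (3−6)(3−1)(3−8)(3−10) = (−3)·2·(−5)·(−7) = −210 ≡ 10, so v_3 = 10^{−1} = 10 (mod 11).
  i = 4 (α = 8): (8−6)(8−1)(8−3)(8−10) = 2·7·5·(−2) = −140 ≡ 3, so v_4 = 3^{−1} = 4 (mod 11).
  i = 5 (α = 10): (10−6)(10−1)(10−3)(10−8) = 4·9·7·2 = 504 ≡ 9, so v_5 = 9^{−1} = 5 (mod 11).
  v = [10, 4, 10, 4, 5].
Step 2: syndromes of r = [0, 0, 10, 2, 1] (all sums mod 11).
  S_0 = Σ v_i r_i = 10·0 + 4·0 + 10·10 + 4·2 + 5·1 = 113 ≡ 3.
  S_1 = Σ v_i α_i r_i = 10·6·0 + 4·1·0 + 10·3·10 + 4·8·2 + 5·10·1 = 414 ≡ 7.
  α_i^2 mod 11 = [3, 1, 9, 9, 1].
  S_2 = Σ v_i α_i^2 r_i = 10·3·0 + 4·1·0 + 10·9·10 + 4·9·2 + 5·1·1 = 977 ≡ 9.
  S = (3, 7, 9) ≠ 0, so r is not a codeword (an error is present).
Step 3: locate the error. For a single error e at position i, S_ℓ = v_i·e·α_i^ℓ, so α_err = S_1/S_0.
  S_0^{−1} = 3^{−1} = 4 (mod 11), so α_err = 7·4 = 28 ≡ 6 = α_1. Error position i = 1.
  Consistency check: S_2/S_1 = 9·8 = 72 ≡ 6 = α_err ✓ (single-error assumption holds).
Step 4: error magnitude e = S_0/v_1 = S_0·∏_{j≠1}(α_1 − α_j) = 3·10 = 30 ≡ 8 (mod 11).
Step 5: correct position 1: c_1 = r_1 − e = 0 − 8 ≡ 3 (mod 11). Hence c = [3, 0, 10, 2, 1].
  Check: interpolating c through the α_i gives m(x) = 6 + 5·x (degree < 2) with m(α_i) = c_i for every i, so c is indeed a codeword.


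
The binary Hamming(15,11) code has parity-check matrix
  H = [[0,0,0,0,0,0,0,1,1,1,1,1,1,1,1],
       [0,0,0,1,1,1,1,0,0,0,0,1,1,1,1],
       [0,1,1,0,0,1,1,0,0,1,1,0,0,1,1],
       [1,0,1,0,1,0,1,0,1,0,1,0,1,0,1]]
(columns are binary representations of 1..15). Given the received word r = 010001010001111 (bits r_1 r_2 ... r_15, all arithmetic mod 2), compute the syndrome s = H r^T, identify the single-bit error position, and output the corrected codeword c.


s = (1, 1, 0, 0)^T, error position = 12, corrected codeword c = 010001010000111

Compute s = H r^T mod 2 one row at a time:
  s_1 = 1 + 0 + 0 + 0 + 1 + 1 + 1 + 1 = 5 ≡ 1 (mod 2).
  s_2 = 0 + 0 + 1 + 0 + 1 + 1 + 1 + 1 = 5 ≡ 1 (mod 2).
  s_3 = 1 + 0 + 1 + 0 + 0 + 0 + 1 + 1 = 4 ≡ 0 (mod 2).
  s_4 = 0 + 0 + 0 + 0 + 0 + 0 + 1 + 1 = 2 ≡ 0 (mod 2).
s = (1, 1, 0, 0)^T — this equals column 12 of H (binary 1100), so error is at position 12.
Correct: flip bit 12 of r = 010001010001111 to get c = 010001010000111.


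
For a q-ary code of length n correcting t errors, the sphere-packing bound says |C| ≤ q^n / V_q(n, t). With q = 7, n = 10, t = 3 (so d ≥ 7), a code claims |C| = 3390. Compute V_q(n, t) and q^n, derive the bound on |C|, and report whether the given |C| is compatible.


V_q(n, t) = 27601, q^n = 282475249, Hamming bound = 10234, |C| = 3390 ≤ bound (satisfied).

Step 1: Compute V_q(n, t) = Σ_{j=0}^3 C(n, j) (q−1)^j.
  j = 0: C(10,0)·(6)^0 = 1·1 = 1.
  j = 1: C(10,1)·(6)^1 = 10·6 = 60.
  j = 2: C(10,2)·(6)^2 = 45·36 = 1620.
  j = 3: C(10,3)·(6)^3 = 120·216 = 25920.
  V_q(n, t) = 1 + 60 + 1620 + 25920 = 27601.
Step 2: q^n = 7^10 = 282475249.
Step 3: Hamming bound ⌊q^n / V_q(n,t)⌋ = ⌊282475249/27601⌋ = 10234.
Step 4: Compare |C| = 3390 to 10234: satisfied.
The claimed |C| lies below the Hamming bound.


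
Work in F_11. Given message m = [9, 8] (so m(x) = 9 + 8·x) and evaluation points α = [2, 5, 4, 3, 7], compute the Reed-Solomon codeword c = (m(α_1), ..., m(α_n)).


c = [3, 5, 8, 0, 10]

Message polynomial: m(x) = 9 + 8·x (mod 11).
For each evaluation point α_i, compute m(α_i) mod 11:
  α_1 = 2: Horner steps 8 → 3, so m(2) = 3.
  α_2 = 5: Horner steps 8 → 5, so m(5) = 5.
  α_3 = 4: Horner steps 8 → 8, so m(4) = 8.
  α_4 = 3: Horner steps 8 → 0, so m(3) = 0.
  α_5 = 7: Horner steps 8 → 10, so m(7) = 10.
Codeword c = [3, 5, 8, 0, 10] ∈ F_11^5.


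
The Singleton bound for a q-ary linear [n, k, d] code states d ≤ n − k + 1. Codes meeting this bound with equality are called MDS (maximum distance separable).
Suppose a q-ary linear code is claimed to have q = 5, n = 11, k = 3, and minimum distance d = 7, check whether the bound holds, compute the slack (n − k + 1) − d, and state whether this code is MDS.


Singleton RHS = n − k + 1 = 9, slack = 2, bound satisfied, not MDS.

Singleton bound: d ≤ n − k + 1.
Here n = 11, k = 3, so n − k + 1 = 9.
Given d = 7, check d ≤ 9: YES.
Slack = (n − k + 1) − d = 2.
The code is NOT MDS (slack = 2 > 0).
Description: the claimed parameters are [11, 3, 7]_5; such a code would be non-MDS.


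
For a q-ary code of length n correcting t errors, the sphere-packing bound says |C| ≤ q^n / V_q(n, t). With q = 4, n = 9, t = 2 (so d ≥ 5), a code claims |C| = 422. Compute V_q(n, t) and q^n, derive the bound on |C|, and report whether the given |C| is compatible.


V_q(n, t) = 352, q^n = 262144, Hamming bound = 744, |C| = 422 ≤ bound (satisfied).

Step 1: Compute V_q(n, t) = Σ_{j=0}^2 C(n, j) (q−1)^j.
  j = 0: C(9,0)·(3)^0 = 1·1 = 1.
  j = 1: C(9,1)·(3)^1 = 9·3 = 27.
  j = 2: C(9,2)·(3)^2 = 36·9 = 324.
  V_q(n, t) = 1 + 27 + 324 = 352.
Step 2: q^n = 4^9 = 262144.
Step 3: Hamming bound ⌊q^n / V_q(n,t)⌋ = ⌊262144/352⌋ = 744.
Step 4: Compare |C| = 422 to 744: satisfied.
The claimed |C| lies below the Hamming bound.


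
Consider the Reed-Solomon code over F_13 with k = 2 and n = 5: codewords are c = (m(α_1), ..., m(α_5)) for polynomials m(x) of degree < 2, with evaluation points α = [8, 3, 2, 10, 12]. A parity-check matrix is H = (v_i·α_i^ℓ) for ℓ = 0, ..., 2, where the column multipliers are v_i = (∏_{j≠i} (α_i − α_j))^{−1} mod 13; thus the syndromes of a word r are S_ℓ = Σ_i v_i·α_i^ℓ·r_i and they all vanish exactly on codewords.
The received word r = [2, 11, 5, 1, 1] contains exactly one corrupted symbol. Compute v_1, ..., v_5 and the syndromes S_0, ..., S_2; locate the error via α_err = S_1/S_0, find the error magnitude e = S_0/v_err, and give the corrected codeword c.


S = (8, 5, 8), error at position 5, error magnitude e = 1, c = [2, 11, 5, 1, 0].

Step 1: column multipliers v_i = (∏_{j≠i}(α_i − α_j))^{−1} mod 13.
  i = 1 (α = 8): (8−3)(8−2)(8−10)(8−12) = 5·6·(−2)·(−4) = 240 ≡ 6, so v_1 = 6^{−1} = 11 (mod 13).
  i = 2 (α = 3): (3−8)(3−2)(3−10)(3−12) = (−5)·1·(−7)·(−9) = −315 ≡ 10, so v_2 = 10^{−1} = 4 (mod 13).
  i = 3 (α = 2): (2−8)(2−3)(2−10)(2−12) = (−6)·(−1)·(−8)·(−10) = 480 ≡ 12, so v_3 = 12^{−1} = 12 (mod 13).
  i = 4 (α = 10): (10−8)(10−3)(10−2)(10−12) = 2·7·8·(−2) = −224 ≡ 10, so v_4 = 10^{−1} = 4 (mod 13).
  i = 5 (α = 12): (12−8)(12−3)(12−2)(12−10) = 4·9·10·2 = 720 ≡ 5, so v_5 = 5^{−1} = 8 (mod 13).
  v = [11, 4, 12, 4, 8].
Step 2: syndromes of r = [2, 11, 5, 1, 1] (all sums mod 13).
  S_0 = Σ v_i r_i = 11·2 + 4·11 + 12·5 + 4·1 + 8·1 = 138 ≡ 8.
  S_1 = Σ v_i α_i r_i = 11·8·2 + 4·3·11 + 12·2·5 + 4·10·1 + 8·12·1 = 564 ≡ 5.
  α_i^2 mod 13 = [12, 9, 4, 9, 1].
  S_2 = Σ v_i α_i^2 r_i = 11·12·2 + 4·9·11 + 12·4·5 + 4·9·1 + 8·1·1 = 944 ≡ 8.
  S = (8, 5, 8) ≠ 0, so r is not a codeword (an error is present).
Step 3: locate the error. For a single error e at position i, S_ℓ = v_i·e·α_i^ℓ, so α_err = S_1/S_0.
  S_0^{−1} = 8^{−1} = 5 (mod 13), so α_err = 5·5 = 25 ≡ 12 = α_5. Error position i = 5.
  Consistency check: S_2/S_1 = 8·8 = 64 ≡ 12 = α_err ✓ (single-error assumption holds).
Step 4: error magnitude e = S_0/v_5 = S_0·∏_{j≠5}(α_5 − α_j) = 8·5 = 40 ≡ 1 (mod 13).
Step 5: correct position 5: c_5 = r_5 − e = 1 − 1 ≡ 0 (mod 13). Hence c = [2, 11, 5, 1, 0].
  Check: interpolating c through the α_i gives m(x) = 6 + 6·x (degree < 2) with m(α_i) = c_i for every i, so c is indeed a codeword.


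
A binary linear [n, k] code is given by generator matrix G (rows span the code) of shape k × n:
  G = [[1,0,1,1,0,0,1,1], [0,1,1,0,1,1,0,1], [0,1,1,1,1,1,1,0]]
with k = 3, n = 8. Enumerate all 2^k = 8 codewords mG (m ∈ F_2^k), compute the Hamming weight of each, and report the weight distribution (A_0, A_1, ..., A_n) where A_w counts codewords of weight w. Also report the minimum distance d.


Weight distribution: A_0 = 1, A_2 = 1, A_3 = 1, A_5 = 3, A_6 = 2. Minimum distance d = 2.

Enumerate all 2^3 = 8 messages m ∈ F_2^3.
For each, compute codeword c = mG in F_2^8, then tally its weight.
  m = 000 → c = 00000000, weight = 0.
  m = 100 → c = 10110011, weight = 5.
  m = 010 → c = 01101101, weight = 5.
  m = 110 → c = 11011110, weight = 6.
  m = 001 → c = 01111110, weight = 6.
  m = 101 → c = 11001101, weight = 5.
  m = 011 → c = 00010011, weight = 3.
  m = 111 → c = 10100000, weight = 2.
Tally weights:
  weight 0: 1 codewords.
  weight 2: 1 codewords.
  weight 3: 1 codewords.
  weight 5: 3 codewords.
  weight 6: 2 codewords.
Minimum distance d = smallest w > 0 with A_w > 0 = 2.
Sanity: Σ A_w = 8 = 2^3 = 8 ✓.
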